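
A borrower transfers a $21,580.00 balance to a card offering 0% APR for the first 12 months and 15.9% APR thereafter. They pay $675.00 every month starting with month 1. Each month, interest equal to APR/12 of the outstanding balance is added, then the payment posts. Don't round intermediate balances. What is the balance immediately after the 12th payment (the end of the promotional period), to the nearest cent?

Promo months 1–12 at r₀ = 0%/12 = 0; months 13+ at r₁ = 15.9%/12 = 0.01325.
After month 12 (no interest yet): B = $21,580.00 − 12·$675.00 = $13,480.00.

$13,480.00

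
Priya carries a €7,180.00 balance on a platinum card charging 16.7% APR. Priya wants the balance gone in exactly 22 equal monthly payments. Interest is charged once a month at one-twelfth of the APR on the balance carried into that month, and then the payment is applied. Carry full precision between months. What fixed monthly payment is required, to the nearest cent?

€381.12

Monthly rate r = 16.7%/12 = 1.39167% = 0.0139167.
Level-payment amortization: P = B₀·r / (1 − (1+r)^(−n)) = 7180.00·0.0139167 / (1 − 1.01392^(−22)).
Denominator 1 − (1+r)^(−22) = 0.262180319.
P = 99.9217 / 0.262180319 ≈ 381.12.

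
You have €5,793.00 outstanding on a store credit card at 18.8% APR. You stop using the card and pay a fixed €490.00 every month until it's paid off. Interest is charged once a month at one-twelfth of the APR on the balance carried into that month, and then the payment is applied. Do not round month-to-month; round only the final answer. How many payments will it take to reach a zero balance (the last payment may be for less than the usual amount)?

14 payments

Monthly rate r = 18.8%/12 = 1.56667% = 0.0156667.
Recurrence: B ← B·(1+r) − €490.00.
Month 1: interest €90.76; balance after payment €5,393.76.
Month 2: interest €84.50; balance after payment €4,988.26.
Closed form: n = −ln(1 − rB₀/P)/ln(1+r) = −ln(0.81478)/ln(1.01567) ≈ 13.177, so the balance reaches zero during payment 14.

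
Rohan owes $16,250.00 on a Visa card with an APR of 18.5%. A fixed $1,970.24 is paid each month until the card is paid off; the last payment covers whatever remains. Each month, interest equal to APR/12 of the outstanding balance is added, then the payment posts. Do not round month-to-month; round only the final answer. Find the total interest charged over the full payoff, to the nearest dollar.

Monthly rate r = 18.5%/12 = 1.54167% = 0.0154167.
Payoff takes n = ⌈−ln(1 − rB₀/P)/ln(1+r)⌉ = ⌈8.889⌉ = 9 payments; the last is $1,753.18.
Total paid = 8·$1,970.24 + $1,753.18 = $17,515.10.
Total interest = total paid − principal = $17,515.10 − $16,250.00 = $1,265.10.

$1,265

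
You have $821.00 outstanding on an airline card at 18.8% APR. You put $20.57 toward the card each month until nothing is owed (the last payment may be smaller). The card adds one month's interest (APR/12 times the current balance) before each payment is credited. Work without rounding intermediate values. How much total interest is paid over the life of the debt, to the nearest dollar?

$478

Monthly rate r = 18.8%/12 = 1.56667% = 0.0156667.
Payoff takes n = ⌈−ln(1 − rB₀/P)/ln(1+r)⌉ = ⌈63.146⌉ = 64 payments; the last is $3.02.
Total paid = 63·$20.57 + $3.02 = $1,298.93.
Total interest = total paid − principal = $1,298.93 − $821.00 = $477.93.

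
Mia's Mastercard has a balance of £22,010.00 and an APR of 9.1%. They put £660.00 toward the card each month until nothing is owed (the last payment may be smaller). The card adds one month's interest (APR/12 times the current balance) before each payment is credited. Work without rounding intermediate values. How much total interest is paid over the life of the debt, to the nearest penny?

Monthly rate r = 9.1%/12 = 0.758333% = 0.00758333.
Payoff takes n = ⌈−ln(1 − rB₀/P)/ln(1+r)⌉ = ⌈38.591⌉ = 39 payments; the last is £390.84.
Total paid = 38·£660.00 + £390.84 = £25,470.84.
Total interest = total paid − principal = £25,470.84 − £22,010.00 = £3,460.84.

£3,460.84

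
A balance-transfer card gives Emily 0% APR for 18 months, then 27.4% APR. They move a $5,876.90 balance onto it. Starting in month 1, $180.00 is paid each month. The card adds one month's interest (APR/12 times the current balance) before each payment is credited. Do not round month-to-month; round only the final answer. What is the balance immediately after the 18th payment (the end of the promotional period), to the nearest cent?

$2,636.90

Promo months 1–18 at r₀ = 0%/12 = 0; months 19+ at r₁ = 27.4%/12 = 0.0228333.
After month 18 (no interest yet): B = $5,876.90 − 18·$180.00 = $2,636.90.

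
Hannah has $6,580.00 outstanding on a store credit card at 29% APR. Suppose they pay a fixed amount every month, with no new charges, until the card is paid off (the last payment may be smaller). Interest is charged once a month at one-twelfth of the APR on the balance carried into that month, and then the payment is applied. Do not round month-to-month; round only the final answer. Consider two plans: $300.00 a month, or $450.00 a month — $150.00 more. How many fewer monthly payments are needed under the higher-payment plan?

Monthly rate r = 29%/12 = 2.41667% = 0.0241667.
At $300.00/mo: n = ⌈−ln(1 − rB₀/P)/ln(1+r)⌉ = 32 payments (last $187.82); total interest = total paid − $6,580.00 = $2,907.82.
At $450.00/mo: 19 payments (last $117.01); total interest $1,637.01.
Payments saved = 32 − 19 = 13.

13 fewer payments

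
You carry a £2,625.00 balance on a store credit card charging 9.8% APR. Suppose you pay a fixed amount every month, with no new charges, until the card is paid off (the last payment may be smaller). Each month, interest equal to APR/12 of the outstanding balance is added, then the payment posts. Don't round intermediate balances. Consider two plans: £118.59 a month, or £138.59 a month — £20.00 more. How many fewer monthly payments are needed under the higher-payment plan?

Monthly rate r = 9.8%/12 = 0.816667% = 0.00816667.
At £118.59/mo: n = ⌈−ln(1 − rB₀/P)/ln(1+r)⌉ = 25 payments (last £61.16); total interest = total paid − £2,625.00 = £282.32.
At £138.59/mo: 21 payments (last £91.69); total interest £238.49.
Payments saved = 25 − 21 = 4.

4 fewer payments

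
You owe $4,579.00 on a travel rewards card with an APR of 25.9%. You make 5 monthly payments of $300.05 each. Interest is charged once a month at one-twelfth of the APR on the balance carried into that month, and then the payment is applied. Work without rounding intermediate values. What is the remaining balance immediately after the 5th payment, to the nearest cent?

$3,528.52

Monthly rate r = 25.9%/12 = 2.15833% = 0.0215833.
Each month: B ← B·(1+r) − $300.05.
Month 1: interest $98.83; balance after payment $4,377.78.
Month 2: interest $94.49; balance after payment $4,172.22.
Month 3: interest $90.05; balance after payment $3,962.22.
Month 4: interest $85.52; balance after payment $3,747.69.
Month 5: interest $80.89; balance after payment $3,528.52.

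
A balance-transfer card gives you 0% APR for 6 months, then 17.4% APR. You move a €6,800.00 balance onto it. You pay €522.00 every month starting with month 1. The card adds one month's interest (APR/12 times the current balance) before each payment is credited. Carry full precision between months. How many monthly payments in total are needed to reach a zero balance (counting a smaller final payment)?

14 payments

Promo months 1–6 at r₀ = 0%/12 = 0; months 7+ at r₁ = 17.4%/12 = 0.0145.
After month 6 (no interest yet): B = €6,800.00 − 6·€522.00 = €3,668.00.
Then at r₁ with €522.00/mo: n₂ = −ln(1 − r₁·B/P)/ln(1+r₁) ≈ 7.46 → 8 more payments.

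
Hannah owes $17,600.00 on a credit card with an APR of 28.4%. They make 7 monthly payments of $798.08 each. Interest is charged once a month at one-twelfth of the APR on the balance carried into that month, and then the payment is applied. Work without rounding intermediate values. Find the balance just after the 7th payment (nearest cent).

Monthly rate r = 28.4%/12 = 2.36667% = 0.0236667.
Each month: B ← B·(1+r) − $798.08.
Month 1: interest $416.53; balance after payment $17,218.45.
Month 2: interest $407.50; balance after payment $16,827.88.
Month 3: interest $398.26; balance after payment $16,428.06.
Month 4: interest $388.80; balance after payment $16,018.77.
Month 5: interest $379.11; balance after payment $15,599.80.
Month 6: interest $369.20; balance after payment $15,170.92.
Month 7: interest $359.05; balance after payment $14,731.89.

$14,731.89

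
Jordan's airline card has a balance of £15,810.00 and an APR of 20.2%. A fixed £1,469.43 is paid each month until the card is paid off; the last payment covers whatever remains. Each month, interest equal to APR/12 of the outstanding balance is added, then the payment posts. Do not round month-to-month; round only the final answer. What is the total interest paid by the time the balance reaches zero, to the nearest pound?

Monthly rate r = 20.2%/12 = 1.68333% = 0.0168333.
Payoff takes n = ⌈−ln(1 − rB₀/P)/ln(1+r)⌉ = ⌈11.970⌉ = 12 payments; the last is £1,425.10.
Total paid = 11·£1,469.43 + £1,425.10 = £17,588.83.
Total interest = total paid − principal = £17,588.83 − £15,810.00 = £1,778.83.

£1,779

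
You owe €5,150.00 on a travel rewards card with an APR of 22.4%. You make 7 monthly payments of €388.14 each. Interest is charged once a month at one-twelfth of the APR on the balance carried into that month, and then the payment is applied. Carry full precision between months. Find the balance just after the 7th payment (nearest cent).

€2,987.86

Monthly rate r = 22.4%/12 = 1.86667% = 0.0186667.
Each month: B ← B·(1+r) − €388.14.
Month 1: interest €96.13; balance after payment €4,857.99.
Month 2: interest €90.68; balance after payment €4,560.54.
Month 3: interest €85.13; balance after payment €4,257.53.
Month 4: interest €79.47; balance after payment €3,948.86.
Month 5: interest €73.71; balance after payment €3,634.43.
Month 6: interest €67.84; balance after payment €3,314.13.
Month 7: interest €61.86; balance after payment €2,987.86.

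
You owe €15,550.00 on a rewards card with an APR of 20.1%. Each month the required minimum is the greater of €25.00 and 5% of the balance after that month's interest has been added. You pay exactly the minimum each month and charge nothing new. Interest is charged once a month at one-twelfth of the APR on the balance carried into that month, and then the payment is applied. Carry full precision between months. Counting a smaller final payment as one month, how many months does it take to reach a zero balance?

124 months

Monthly rate r = 20.1%/12 = 1.675% = 0.01675.
While 5% of the post-interest balance exceeds €25.00, each month B ← (B·(1+r))·(1 − 0.05), i.e. B shrinks by the factor (1+r)·0.95 = 0.96591.
This holds for months 1–100. Entering month 101 the balance is €484.74; 5% of the post-interest balance is now below €25.00, so the flat €25.00 minimum applies from here.
From month 101 a fixed €25.00 at rate r clears €484.74 in 24 more payments. Total: 100 + 24 = 124 months.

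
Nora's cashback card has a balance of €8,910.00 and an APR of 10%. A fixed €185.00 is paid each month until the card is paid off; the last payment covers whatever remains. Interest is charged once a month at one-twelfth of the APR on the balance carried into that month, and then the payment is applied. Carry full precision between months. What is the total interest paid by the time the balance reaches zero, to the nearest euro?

€2,528

Monthly rate r = 10%/12 = 0.833333% = 0.00833333.
Payoff takes n = ⌈−ln(1 − rB₀/P)/ln(1+r)⌉ = ⌈61.826⌉ = 62 payments; the last is €152.89.
Total paid = 61·€185.00 + €152.89 = €11,437.89.
Total interest = total paid − principal = €11,437.89 − €8,910.00 = €2,527.89.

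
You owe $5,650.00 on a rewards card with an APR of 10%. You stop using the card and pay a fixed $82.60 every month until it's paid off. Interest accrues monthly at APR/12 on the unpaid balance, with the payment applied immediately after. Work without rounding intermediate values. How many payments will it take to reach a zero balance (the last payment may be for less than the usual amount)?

Monthly rate r = 10%/12 = 0.833333% = 0.00833333.
Recurrence: B ← B·(1+r) − $82.60.
Month 1: interest $47.08; balance after payment $5,614.48.
Month 2: interest $46.79; balance after payment $5,578.67.
Closed form: n = −ln(1 − rB₀/P)/ln(1+r) = −ln(0.42998)/ln(1.00833) ≈ 101.702, so the balance reaches zero during payment 102.

102 months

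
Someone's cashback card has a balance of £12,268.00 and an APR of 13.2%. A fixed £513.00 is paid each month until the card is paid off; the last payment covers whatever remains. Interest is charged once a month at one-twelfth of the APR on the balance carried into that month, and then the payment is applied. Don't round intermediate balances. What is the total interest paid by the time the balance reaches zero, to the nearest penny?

£2,045.87

Monthly rate r = 13.2%/12 = 1.1% = 0.011.
Payoff takes n = ⌈−ln(1 − rB₀/P)/ln(1+r)⌉ = ⌈27.902⌉ = 28 payments; the last is £462.87.
Total paid = 27·£513.00 + £462.87 = £14,313.87.
Total interest = total paid − principal = £14,313.87 − £12,268.00 = £2,045.87.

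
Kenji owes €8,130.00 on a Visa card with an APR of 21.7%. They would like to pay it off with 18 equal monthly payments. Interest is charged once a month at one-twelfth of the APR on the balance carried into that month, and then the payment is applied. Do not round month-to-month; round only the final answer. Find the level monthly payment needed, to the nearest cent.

€533.19

Monthly rate r = 21.7%/12 = 1.80833% = 0.0180833.
Level-payment amortization: P = B₀·r / (1 − (1+r)^(−n)) = 8130.00·0.0180833 / (1 − 1.01808^(−18)).
Denominator 1 − (1+r)^(−18) = 0.275730663.
P = 147.018 / 0.275730663 ≈ 533.19.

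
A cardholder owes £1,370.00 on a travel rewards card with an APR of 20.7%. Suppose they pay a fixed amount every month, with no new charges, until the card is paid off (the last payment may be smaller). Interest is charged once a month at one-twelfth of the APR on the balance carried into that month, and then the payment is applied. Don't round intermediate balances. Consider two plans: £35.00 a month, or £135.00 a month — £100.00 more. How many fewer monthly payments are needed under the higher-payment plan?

Monthly rate r = 20.7%/12 = 1.725% = 0.01725.
At £35.00/mo: n = ⌈−ln(1 − rB₀/P)/ln(1+r)⌉ = 66 payments (last £26.46); total interest = total paid − £1,370.00 = £931.46.
At £135.00/mo: 12 payments (last £34.22); total interest £149.22.
Payments saved = 66 − 12 = 54.

54 fewer payments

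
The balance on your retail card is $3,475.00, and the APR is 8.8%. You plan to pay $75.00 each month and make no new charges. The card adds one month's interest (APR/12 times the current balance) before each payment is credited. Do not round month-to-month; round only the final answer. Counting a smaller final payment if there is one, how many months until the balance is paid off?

Monthly rate r = 8.8%/12 = 0.733333% = 0.00733333.
Recurrence: B ← B·(1+r) − $75.00.
Month 1: interest $25.48; balance after payment $3,425.48.
Month 2: interest $25.12; balance after payment $3,375.60.
Closed form: n = −ln(1 − rB₀/P)/ln(1+r) = −ln(0.66022)/ln(1.00733) ≈ 56.823, so the balance reaches zero during payment 57.

57 payments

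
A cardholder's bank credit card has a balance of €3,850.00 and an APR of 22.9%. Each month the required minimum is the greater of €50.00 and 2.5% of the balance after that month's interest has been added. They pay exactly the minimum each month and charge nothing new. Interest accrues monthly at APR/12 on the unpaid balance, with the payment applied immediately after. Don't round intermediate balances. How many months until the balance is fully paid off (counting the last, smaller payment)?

179 months

Monthly rate r = 22.9%/12 = 1.90833% = 0.0190833.
While 2.5% of the post-interest balance exceeds €50.00, each month B ← (B·(1+r))·(1 − 0.025), i.e. B shrinks by the factor (1+r)·0.975 = 0.99361.
This holds for months 1–106. Entering month 107 the balance is €1,950.64; 2.5% of the post-interest balance is now below €50.00, so the flat €50.00 minimum applies from here.
From month 107 a fixed €50.00 at rate r clears €1,950.64 in 73 more payments. Total: 106 + 73 = 179 months.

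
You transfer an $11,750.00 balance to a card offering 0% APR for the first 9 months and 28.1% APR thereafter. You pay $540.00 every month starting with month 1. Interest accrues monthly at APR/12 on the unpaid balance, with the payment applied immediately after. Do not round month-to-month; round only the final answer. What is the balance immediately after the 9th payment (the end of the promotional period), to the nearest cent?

Promo months 1–9 at r₀ = 0%/12 = 0; months 10+ at r₁ = 28.1%/12 = 0.0234167.
After month 9 (no interest yet): B = $11,750.00 − 9·$540.00 = $6,890.00.

$6,890.00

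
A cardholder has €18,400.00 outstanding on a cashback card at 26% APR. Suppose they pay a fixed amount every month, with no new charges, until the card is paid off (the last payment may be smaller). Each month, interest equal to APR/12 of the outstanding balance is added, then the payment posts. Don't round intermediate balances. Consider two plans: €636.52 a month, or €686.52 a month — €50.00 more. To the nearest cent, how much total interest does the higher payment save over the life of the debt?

Monthly rate r = 26%/12 = 2.16667% = 0.0216667.
At €636.52/mo: n = ⌈−ln(1 − rB₀/P)/ln(1+r)⌉ = 46 payments (last €587.67); total interest = total paid − €18,400.00 = €10,831.07.
At €686.52/mo: 41 payments (last €378.88); total interest €9,439.68.
Interest saved = €10,831.07 − €9,439.68 = €1,391.39.

€1,391.39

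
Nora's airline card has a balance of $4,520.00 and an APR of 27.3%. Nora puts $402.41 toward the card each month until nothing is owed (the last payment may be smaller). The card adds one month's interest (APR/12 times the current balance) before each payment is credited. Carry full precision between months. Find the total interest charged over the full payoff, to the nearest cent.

Monthly rate r = 27.3%/12 = 2.275% = 0.02275.
Payoff takes n = ⌈−ln(1 − rB₀/P)/ln(1+r)⌉ = ⌈13.118⌉ = 14 payments; the last is $47.95.
Total paid = 13·$402.41 + $47.95 = $5,279.28.
Total interest = total paid − principal = $5,279.28 − $4,520.00 = $759.28.

$759.28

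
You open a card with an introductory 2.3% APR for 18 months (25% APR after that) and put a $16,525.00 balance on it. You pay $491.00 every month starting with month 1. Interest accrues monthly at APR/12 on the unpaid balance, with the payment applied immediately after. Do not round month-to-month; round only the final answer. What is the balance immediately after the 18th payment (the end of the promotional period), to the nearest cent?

Promo months 1–18 at r₀ = 2.3%/12 = 0.00191667; months 19+ at r₁ = 25%/12 = 0.0208333.
After month 18: iterate B ← B·(1+r₀) − $491.00 for 18 months → $8,121.03.

$8,121.03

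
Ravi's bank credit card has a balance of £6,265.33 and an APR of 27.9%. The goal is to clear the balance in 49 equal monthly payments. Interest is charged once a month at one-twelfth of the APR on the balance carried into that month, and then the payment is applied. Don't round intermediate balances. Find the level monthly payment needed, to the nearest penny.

£215.57

Monthly rate r = 27.9%/12 = 2.325% = 0.02325.
Level-payment amortization: P = B₀·r / (1 − (1+r)^(−n)) = 6265.33·0.02325 / (1 − 1.02325^(−49)).
Denominator 1 − (1+r)^(−49) = 0.675739471.
P = 145.669 / 0.675739471 ≈ 215.57.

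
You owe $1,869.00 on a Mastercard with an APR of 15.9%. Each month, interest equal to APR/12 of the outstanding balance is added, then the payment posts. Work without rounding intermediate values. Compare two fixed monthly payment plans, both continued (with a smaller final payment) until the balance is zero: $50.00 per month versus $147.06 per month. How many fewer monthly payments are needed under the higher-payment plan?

Monthly rate r = 15.9%/12 = 1.325% = 0.01325.
At $50.00/mo: n = ⌈−ln(1 − rB₀/P)/ln(1+r)⌉ = 52 payments (last $47.30); total interest = total paid − $1,869.00 = $728.30.
At $147.06/mo: 15 payments (last $1.31); total interest $191.15.
Payments saved = 52 − 15 = 37.

37 fewer payments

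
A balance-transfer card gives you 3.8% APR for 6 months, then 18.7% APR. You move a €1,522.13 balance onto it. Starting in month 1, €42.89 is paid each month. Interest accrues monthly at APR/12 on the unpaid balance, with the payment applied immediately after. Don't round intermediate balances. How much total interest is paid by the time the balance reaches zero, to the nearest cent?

€492.97

Promo months 1–6 at r₀ = 3.8%/12 = 0.00316667; months 7+ at r₁ = 18.7%/12 = 0.0155833.
After month 6: iterate B ← B·(1+r₀) − €42.89 for 6 months → €1,291.89.
Then at r₁ with €42.89/mo: n₂ = −ln(1 − r₁·B/P)/ln(1+r₁) ≈ 40.98 → 41 more payments.
Total paid = 46·€42.89 + €42.16 = €2,015.10; interest = €2,015.10 − €1,522.13 = €492.97.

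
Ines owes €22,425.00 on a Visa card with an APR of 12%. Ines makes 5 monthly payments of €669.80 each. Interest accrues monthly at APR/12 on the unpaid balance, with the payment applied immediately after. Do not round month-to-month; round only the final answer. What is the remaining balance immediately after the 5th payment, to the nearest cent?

Monthly rate r = 12%/12 = 1% = 0.01.
Each month: B ← B·(1+r) − €669.80.
Month 1: interest €224.25; balance after payment €21,979.45.
Month 2: interest €219.79; balance after payment €21,529.44.
Month 3: interest €215.29; balance after payment €21,074.94.
Month 4: interest €210.75; balance after payment €20,615.89.
Month 5: interest €206.16; balance after payment €20,152.25.

€20,152.25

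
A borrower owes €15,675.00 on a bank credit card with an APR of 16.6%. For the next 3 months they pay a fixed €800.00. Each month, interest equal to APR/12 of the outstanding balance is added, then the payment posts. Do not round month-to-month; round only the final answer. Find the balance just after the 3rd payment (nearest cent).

€13,901.20

Monthly rate r = 16.6%/12 = 1.38333% = 0.0138333.
Each month: B ← B·(1+r) − €800.00.
Month 1: interest €216.84; balance after payment €15,091.84.
Month 2: interest €208.77; balance after payment €14,500.61.
Month 3: interest €200.59; balance after payment €13,901.20.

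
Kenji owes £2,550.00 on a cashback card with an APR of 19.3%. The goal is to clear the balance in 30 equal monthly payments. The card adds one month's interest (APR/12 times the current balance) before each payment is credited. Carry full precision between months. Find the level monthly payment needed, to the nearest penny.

Monthly rate r = 19.3%/12 = 1.60833% = 0.0160833.
Level-payment amortization: P = B₀·r / (1 − (1+r)^(−n)) = 2550.00·0.0160833 / (1 − 1.01608^(−30)).
Denominator 1 − (1+r)^(−30) = 0.380387505.
P = 41.0125 / 0.380387505 ≈ 107.82.

£107.82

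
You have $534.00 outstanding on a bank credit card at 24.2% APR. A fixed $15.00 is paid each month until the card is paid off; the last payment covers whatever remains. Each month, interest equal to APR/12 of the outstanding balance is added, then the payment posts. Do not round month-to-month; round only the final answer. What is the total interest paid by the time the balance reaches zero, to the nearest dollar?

$417

Monthly rate r = 24.2%/12 = 2.01667% = 0.0201667.
Payoff takes n = ⌈−ln(1 − rB₀/P)/ln(1+r)⌉ = ⌈63.388⌉ = 64 payments; the last is $5.86.
Total paid = 63·$15.00 + $5.86 = $950.86.
Total interest = total paid − principal = $950.86 − $534.00 = $416.86.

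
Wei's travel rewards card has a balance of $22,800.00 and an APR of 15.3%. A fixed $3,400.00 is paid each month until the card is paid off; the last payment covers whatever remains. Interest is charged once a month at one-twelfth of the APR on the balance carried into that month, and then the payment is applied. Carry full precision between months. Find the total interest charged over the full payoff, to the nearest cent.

$1,186.82

Monthly rate r = 15.3%/12 = 1.275% = 0.01275.
Payoff takes n = ⌈−ln(1 − rB₀/P)/ln(1+r)⌉ = ⌈7.055⌉ = 8 payments; the last is $186.82.
Total paid = 7·$3,400.00 + $186.82 = $23,986.82.
Total interest = total paid − principal = $23,986.82 − $22,800.00 = $1,186.82.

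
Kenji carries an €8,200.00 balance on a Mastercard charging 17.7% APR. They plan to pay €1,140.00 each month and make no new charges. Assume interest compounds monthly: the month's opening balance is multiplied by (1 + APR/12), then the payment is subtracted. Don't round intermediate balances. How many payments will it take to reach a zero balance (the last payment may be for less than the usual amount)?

Monthly rate r = 17.7%/12 = 1.475% = 0.01475.
Recurrence: B ← B·(1+r) − €1,140.00.
Month 1: interest €120.95; balance after payment €7,180.95.
Month 2: interest €105.92; balance after payment €6,146.87.
Closed form: n = −ln(1 − rB₀/P)/ln(1+r) = −ln(0.8939)/ln(1.01475) ≈ 7.660, so the balance reaches zero during payment 8.

8 payments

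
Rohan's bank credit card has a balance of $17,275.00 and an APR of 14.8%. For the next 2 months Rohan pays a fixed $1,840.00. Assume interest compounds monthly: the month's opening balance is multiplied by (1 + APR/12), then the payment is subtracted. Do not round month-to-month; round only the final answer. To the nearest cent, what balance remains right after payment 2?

Monthly rate r = 14.8%/12 = 1.23333% = 0.0123333.
Each month: B ← B·(1+r) − $1,840.00.
Month 1: interest $213.06; balance after payment $15,648.06.
Month 2: interest $192.99; balance after payment $14,001.05.

$14,001.05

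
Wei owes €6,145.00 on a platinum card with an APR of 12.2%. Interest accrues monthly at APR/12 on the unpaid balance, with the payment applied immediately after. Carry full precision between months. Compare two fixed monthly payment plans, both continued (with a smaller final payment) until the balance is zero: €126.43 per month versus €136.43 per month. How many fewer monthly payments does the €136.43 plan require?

Monthly rate r = 12.2%/12 = 1.01667% = 0.0101667.
At €126.43/mo: n = ⌈−ln(1 − rB₀/P)/ln(1+r)⌉ = 68 payments (last €47.25); total interest = total paid − €6,145.00 = €2,373.06.
At €136.43/mo: 61 payments (last €73.32); total interest €2,114.12.
Payments saved = 68 − 61 = 7.

7 fewer payments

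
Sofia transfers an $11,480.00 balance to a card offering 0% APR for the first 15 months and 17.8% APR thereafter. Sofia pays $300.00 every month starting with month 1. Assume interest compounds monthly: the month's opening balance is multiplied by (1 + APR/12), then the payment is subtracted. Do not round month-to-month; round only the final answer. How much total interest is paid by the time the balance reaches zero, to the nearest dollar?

$1,645

Promo months 1–15 at r₀ = 0%/12 = 0; months 16+ at r₁ = 17.8%/12 = 0.0148333.
After month 15 (no interest yet): B = $11,480.00 − 15·$300.00 = $6,980.00.
Then at r₁ with $300.00/mo: n₂ = −ln(1 − r₁·B/P)/ln(1+r₁) ≈ 28.75 → 29 more payments.
Total paid = 43·$300.00 + $225.01 = $13,125.01; interest = $13,125.01 − $11,480.00 = $1,645.01.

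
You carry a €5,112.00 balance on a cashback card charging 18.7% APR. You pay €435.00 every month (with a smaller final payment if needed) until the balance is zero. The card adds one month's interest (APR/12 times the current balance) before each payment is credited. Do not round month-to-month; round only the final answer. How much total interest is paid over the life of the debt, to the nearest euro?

Monthly rate r = 18.7%/12 = 1.55833% = 0.0155833.
Payoff takes n = ⌈−ln(1 − rB₀/P)/ln(1+r)⌉ = ⌈13.081⌉ = 14 payments; the last is €35.57.
Total paid = 13·€435.00 + €35.57 = €5,690.57.
Total interest = total paid − principal = €5,690.57 − €5,112.00 = €578.57.

€579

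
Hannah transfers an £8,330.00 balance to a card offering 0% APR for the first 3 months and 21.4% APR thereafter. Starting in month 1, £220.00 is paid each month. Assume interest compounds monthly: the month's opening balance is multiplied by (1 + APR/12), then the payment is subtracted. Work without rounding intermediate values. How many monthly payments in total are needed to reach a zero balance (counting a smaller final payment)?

58 payments

Promo months 1–3 at r₀ = 0%/12 = 0; months 4+ at r₁ = 21.4%/12 = 0.0178333.
After month 3 (no interest yet): B = £8,330.00 − 3·£220.00 = £7,670.00.
Then at r₁ with £220.00/mo: n₂ = −ln(1 − r₁·B/P)/ln(1+r₁) ≈ 55.00 → 55 more payments.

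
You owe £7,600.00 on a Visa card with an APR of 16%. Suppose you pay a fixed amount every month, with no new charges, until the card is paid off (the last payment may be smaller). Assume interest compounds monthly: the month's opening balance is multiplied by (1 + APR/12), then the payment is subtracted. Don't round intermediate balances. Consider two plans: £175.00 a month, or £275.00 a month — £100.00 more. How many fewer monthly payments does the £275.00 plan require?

31 fewer payments

Monthly rate r = 16%/12 = 1.33333% = 0.0133333.
At £175.00/mo: n = ⌈−ln(1 − rB₀/P)/ln(1+r)⌉ = 66 payments (last £57.01); total interest = total paid − £7,600.00 = £3,832.01.
At £275.00/mo: 35 payments (last £193.38); total interest £1,943.38.
Payments saved = 66 − 35 = 31.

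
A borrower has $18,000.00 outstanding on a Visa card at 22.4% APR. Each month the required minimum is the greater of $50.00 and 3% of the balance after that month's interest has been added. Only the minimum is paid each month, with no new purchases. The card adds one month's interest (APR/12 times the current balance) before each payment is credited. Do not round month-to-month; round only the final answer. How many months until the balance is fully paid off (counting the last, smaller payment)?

252 months

Monthly rate r = 22.4%/12 = 1.86667% = 0.0186667.
While 3% of the post-interest balance exceeds $50.00, each month B ← (B·(1+r))·(1 − 0.03), i.e. B shrinks by the factor (1+r)·0.97 = 0.98811.
This holds for months 1–201. Entering month 202 the balance is $1,624.96; 3% of the post-interest balance is now below $50.00, so the flat $50.00 minimum applies from here.
From month 202 a fixed $50.00 at rate r clears $1,624.96 in 51 more payments. Total: 201 + 51 = 252 months.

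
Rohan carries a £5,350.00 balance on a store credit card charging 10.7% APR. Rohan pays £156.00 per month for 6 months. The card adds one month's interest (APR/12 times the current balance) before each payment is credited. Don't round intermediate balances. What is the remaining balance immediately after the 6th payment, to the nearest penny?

£4,685.57

Monthly rate r = 10.7%/12 = 0.891667% = 0.00891667.
Each month: B ← B·(1+r) − £156.00.
Month 1: interest £47.70; balance after payment £5,241.70.
Month 2: interest £46.74; balance after payment £5,132.44.
Month 3: interest £45.76; balance after payment £5,022.21.
Month 4: interest £44.78; balance after payment £4,910.99.
Month 5: interest £43.79; balance after payment £4,798.78.
Month 6: interest £42.79; balance after payment £4,685.57.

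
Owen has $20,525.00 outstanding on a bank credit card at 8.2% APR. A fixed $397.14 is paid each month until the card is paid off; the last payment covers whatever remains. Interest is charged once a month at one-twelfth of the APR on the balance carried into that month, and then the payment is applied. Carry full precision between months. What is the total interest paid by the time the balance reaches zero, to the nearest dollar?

$4,881

Monthly rate r = 8.2%/12 = 0.683333% = 0.00683333.
Payoff takes n = ⌈−ln(1 − rB₀/P)/ln(1+r)⌉ = ⌈63.972⌉ = 64 payments; the last is $386.17.
Total paid = 63·$397.14 + $386.17 = $25,405.99.
Total interest = total paid − principal = $25,405.99 − $20,525.00 = $4,880.99.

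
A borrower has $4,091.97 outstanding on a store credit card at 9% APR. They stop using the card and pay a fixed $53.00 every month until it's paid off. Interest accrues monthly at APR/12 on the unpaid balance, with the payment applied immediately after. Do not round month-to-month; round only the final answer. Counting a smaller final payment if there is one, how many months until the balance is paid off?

116 payments

Monthly rate r = 9%/12 = 0.75% = 0.0075.
Recurrence: B ← B·(1+r) − $53.00.
Month 1: interest $30.69; balance after payment $4,069.66.
Month 2: interest $30.52; balance after payment $4,047.18.
Closed form: n = −ln(1 − rB₀/P)/ln(1+r) = −ln(0.42095)/ln(1.0075) ≈ 115.798, so the balance reaches zero during payment 116.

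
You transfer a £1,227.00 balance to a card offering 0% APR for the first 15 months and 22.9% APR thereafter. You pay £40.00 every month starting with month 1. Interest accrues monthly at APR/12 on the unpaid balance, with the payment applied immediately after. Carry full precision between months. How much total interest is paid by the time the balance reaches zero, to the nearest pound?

Promo months 1–15 at r₀ = 0%/12 = 0; months 16+ at r₁ = 22.9%/12 = 0.0190833.
After month 15 (no interest yet): B = £1,227.00 − 15·£40.00 = £627.00.
Then at r₁ with £40.00/mo: n₂ = −ln(1 − r₁·B/P)/ln(1+r₁) ≈ 18.80 → 19 more payments.
Total paid = 33·£40.00 + £32.16 = £1,352.16; interest = £1,352.16 − £1,227.00 = £125.16.

£125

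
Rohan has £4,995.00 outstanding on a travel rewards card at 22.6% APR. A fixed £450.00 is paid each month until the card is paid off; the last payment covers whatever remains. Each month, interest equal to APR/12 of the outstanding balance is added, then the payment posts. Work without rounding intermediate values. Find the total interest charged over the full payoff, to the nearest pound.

£662

Monthly rate r = 22.6%/12 = 1.88333% = 0.0188333.
Payoff takes n = ⌈−ln(1 − rB₀/P)/ln(1+r)⌉ = ⌈12.569⌉ = 13 payments; the last is £257.22.
Total paid = 12·£450.00 + £257.22 = £5,657.22.
Total interest = total paid − principal = £5,657.22 − £4,995.00 = £662.22.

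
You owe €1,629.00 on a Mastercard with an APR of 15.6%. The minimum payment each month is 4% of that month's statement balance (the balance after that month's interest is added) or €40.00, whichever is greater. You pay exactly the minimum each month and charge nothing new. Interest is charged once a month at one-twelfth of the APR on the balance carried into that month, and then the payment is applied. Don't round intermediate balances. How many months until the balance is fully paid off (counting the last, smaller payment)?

48 months

Monthly rate r = 15.6%/12 = 1.3% = 0.013.
While 4% of the post-interest balance exceeds €40.00, each month B ← (B·(1+r))·(1 − 0.04), i.e. B shrinks by the factor (1+r)·0.96 = 0.97248.
This holds for months 1–18. Entering month 19 the balance is €985.76; 4% of the post-interest balance is now below €40.00, so the flat €40.00 minimum applies from here.
From month 19 a fixed €40.00 at rate r clears €985.76 in 30 more payments. Total: 18 + 30 = 48 months.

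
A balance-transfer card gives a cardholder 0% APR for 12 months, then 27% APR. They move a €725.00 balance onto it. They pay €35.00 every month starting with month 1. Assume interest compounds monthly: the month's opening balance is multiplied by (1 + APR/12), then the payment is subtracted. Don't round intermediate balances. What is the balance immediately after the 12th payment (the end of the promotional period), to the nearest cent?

Promo months 1–12 at r₀ = 0%/12 = 0; months 13+ at r₁ = 27%/12 = 0.0225.
After month 12 (no interest yet): B = €725.00 − 12·€35.00 = €305.00.

€305.00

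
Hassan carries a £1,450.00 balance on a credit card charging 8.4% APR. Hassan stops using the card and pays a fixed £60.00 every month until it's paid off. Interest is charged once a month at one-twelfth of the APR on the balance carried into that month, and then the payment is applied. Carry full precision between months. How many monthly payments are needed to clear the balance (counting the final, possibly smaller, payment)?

27 months

Monthly rate r = 8.4%/12 = 0.7% = 0.007.
Recurrence: B ← B·(1+r) − £60.00.
Month 1: interest £10.15; balance after payment £1,400.15.
Month 2: interest £9.80; balance after payment £1,349.95.
Closed form: n = −ln(1 − rB₀/P)/ln(1+r) = −ln(0.83083)/ln(1.007) ≈ 26.568, so the balance reaches zero during payment 27.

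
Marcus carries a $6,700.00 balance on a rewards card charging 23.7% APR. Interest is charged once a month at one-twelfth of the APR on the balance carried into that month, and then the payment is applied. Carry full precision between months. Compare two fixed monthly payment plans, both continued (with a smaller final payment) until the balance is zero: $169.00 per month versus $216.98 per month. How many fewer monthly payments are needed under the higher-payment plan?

30 fewer payments

Monthly rate r = 23.7%/12 = 1.975% = 0.01975.
At $169.00/mo: n = ⌈−ln(1 − rB₀/P)/ln(1+r)⌉ = 79 payments (last $20.21); total interest = total paid − $6,700.00 = $6,502.21.
At $216.98/mo: 49 payments (last $27.54); total interest $3,742.58.
Payments saved = 79 − 49 = 30.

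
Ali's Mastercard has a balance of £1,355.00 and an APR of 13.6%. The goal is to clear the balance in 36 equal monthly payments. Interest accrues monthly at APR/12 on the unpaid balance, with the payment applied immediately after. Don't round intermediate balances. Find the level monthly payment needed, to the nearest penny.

Monthly rate r = 13.6%/12 = 1.13333% = 0.0113333.
Level-payment amortization: P = B₀·r / (1 − (1+r)^(−n)) = 1355.00·0.0113333 / (1 − 1.01133^(−36)).
Denominator 1 − (1+r)^(−36) = 0.333493456.
P = 15.3567 / 0.333493456 ≈ 46.05.

£46.05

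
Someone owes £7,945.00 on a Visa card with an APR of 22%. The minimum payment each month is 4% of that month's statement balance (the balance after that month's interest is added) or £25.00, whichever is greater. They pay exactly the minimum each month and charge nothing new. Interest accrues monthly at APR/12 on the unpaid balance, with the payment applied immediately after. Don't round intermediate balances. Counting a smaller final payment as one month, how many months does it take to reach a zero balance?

Monthly rate r = 22%/12 = 1.83333% = 0.0183333.
While 4% of the post-interest balance exceeds £25.00, each month B ← (B·(1+r))·(1 − 0.04), i.e. B shrinks by the factor (1+r)·0.96 = 0.9776.
This holds for months 1–114. Entering month 115 the balance is £600.44; 4% of the post-interest balance is now below £25.00, so the flat £25.00 minimum applies from here.
From month 115 a fixed £25.00 at rate r clears £600.44 in 32 more payments. Total: 114 + 32 = 146 months.

146 months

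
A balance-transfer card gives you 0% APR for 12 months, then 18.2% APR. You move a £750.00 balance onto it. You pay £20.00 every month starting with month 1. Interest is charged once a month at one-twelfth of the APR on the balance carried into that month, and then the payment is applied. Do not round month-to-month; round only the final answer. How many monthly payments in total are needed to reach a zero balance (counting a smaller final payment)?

45 payments

Promo months 1–12 at r₀ = 0%/12 = 0; months 13+ at r₁ = 18.2%/12 = 0.0151667.
After month 12 (no interest yet): B = £750.00 − 12·£20.00 = £510.00.
Then at r₁ with £20.00/mo: n₂ = −ln(1 − r₁·B/P)/ln(1+r₁) ≈ 32.48 → 33 more payments.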